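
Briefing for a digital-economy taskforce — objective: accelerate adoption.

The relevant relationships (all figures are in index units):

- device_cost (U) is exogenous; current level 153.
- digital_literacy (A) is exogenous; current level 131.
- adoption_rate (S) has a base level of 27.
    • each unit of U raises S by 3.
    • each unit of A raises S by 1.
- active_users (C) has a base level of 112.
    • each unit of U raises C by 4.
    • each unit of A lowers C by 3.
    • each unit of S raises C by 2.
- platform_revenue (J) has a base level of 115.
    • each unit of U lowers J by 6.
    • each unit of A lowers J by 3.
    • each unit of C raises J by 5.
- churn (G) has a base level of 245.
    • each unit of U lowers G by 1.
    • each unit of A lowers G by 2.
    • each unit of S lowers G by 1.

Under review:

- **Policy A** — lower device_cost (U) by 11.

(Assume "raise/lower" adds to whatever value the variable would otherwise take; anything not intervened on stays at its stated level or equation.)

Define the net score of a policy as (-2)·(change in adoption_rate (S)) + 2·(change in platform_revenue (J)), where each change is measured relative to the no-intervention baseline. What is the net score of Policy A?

Baseline:
  U = 153
  A = 131
  S = 27 + 3·153 + 131 = 617
  C = 112 + 4·153 − 3·131 + 2·617 = 1565
  J = 115 − 6·153 − 3·131 + 5·1565 = 6629
Policy A (U − 11):
  U = 153 − 11 = 142
  A = 131
  S = 27 + 3·142 + 131 = 584
  C = 112 + 4·142 − 3·131 + 2·584 = 1455
  J = 115 − 6·142 − 3·131 + 5·1455 = 6145
ΔS = 584 − 617 = -33; ΔJ = 6145 − 6629 = -484
Score = (-2)·(-33) + 2·(-484) = -902

-902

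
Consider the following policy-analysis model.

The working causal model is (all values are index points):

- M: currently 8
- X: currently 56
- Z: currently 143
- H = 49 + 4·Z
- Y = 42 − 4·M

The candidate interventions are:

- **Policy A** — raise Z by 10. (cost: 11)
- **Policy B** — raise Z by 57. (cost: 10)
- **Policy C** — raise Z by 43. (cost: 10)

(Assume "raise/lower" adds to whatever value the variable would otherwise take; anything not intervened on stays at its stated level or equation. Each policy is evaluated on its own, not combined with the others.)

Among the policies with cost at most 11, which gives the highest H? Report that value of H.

Policy A (Z + 10):
  Z = 143 + 10 = 153
  H = 49 + 4·153 = 661
Policy B (Z + 57):
  Z = 143 + 57 = 200
  H = 49 + 4·200 = 849
Policy C (Z + 43):
  Z = 143 + 43 = 186
  H = 49 + 4·186 = 793
Comparing — Policy A: H=661, Policy B: H=849, Policy C: H=793. Highest is 849 (Policy B).

849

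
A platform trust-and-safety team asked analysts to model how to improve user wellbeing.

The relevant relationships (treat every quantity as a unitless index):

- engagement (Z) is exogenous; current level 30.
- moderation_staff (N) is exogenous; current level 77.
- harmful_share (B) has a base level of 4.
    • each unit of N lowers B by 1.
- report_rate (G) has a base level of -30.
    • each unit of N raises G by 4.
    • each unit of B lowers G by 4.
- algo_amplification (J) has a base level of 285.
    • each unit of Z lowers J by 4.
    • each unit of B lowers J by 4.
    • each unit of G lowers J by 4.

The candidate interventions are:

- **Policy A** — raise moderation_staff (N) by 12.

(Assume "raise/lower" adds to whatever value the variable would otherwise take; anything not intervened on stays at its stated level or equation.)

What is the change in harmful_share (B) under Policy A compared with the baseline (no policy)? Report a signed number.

-12

Baseline:
  N = 77
  B = 4 − 77 = -73
Policy A (N + 12):
  N = 77 + 12 = 89
  B = 4 − 89 = -85
Change in B: -85 − (-73) = -12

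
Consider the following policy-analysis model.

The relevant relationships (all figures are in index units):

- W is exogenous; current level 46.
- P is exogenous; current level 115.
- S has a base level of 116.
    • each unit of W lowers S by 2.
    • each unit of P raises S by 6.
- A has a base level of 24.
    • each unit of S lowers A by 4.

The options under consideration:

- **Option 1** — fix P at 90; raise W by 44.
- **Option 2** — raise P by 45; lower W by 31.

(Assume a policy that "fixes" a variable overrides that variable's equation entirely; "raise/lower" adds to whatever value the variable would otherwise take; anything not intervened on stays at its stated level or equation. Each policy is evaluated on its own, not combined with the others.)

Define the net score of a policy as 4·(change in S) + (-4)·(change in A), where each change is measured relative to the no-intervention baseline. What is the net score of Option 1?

-4760

Baseline:
  W = 46
  P = 115
  S = 116 − 2·46 + 6·115 = 714
  A = 24 − 4·714 = -2832
Option 1 (P := 90, W + 44):
  W = 46 + 44 = 90
  P = 90
  S = 116 − 2·90 + 6·90 = 476
  A = 24 − 4·476 = -1880
ΔS = 476 − 714 = -238; ΔA = -1880 − (-2832) = 952
Score = 4·(-238) + (-4)·952 = -4760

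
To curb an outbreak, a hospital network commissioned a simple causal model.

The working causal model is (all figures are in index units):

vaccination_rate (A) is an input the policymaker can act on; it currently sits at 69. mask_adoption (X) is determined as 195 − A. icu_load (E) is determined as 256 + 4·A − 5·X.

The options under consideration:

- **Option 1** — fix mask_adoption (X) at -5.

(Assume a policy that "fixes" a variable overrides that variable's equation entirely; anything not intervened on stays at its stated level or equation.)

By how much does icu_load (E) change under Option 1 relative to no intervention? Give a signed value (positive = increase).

Baseline:
  A = 69
  X = 195 − 69 = 126
  E = 256 + 4·69 − 5·126 = -98
Option 1 (X := -5):
  A = 69
  X = -5
  E = 256 + 4·69 − 5·(-5) = 557
Change in E: 557 − (-98) = 655

655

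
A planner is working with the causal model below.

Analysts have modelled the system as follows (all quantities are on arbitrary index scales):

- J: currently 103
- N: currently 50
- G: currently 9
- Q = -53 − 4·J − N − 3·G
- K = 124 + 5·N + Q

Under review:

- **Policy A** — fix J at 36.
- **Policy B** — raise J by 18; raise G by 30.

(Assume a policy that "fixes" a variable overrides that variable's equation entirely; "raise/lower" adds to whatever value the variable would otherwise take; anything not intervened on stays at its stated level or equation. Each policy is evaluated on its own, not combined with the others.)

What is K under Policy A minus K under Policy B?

430

Policy A (J := 36):
  J = 36
  N = 50
  G = 9
  Q = -53 − 4·36 − 50 − 3·9 = -274
  K = 124 + 5·50 + (-274) = 100
Policy B (J + 18, G + 30):
  J = 103 + 18 = 121
  N = 50
  G = 9 + 30 = 39
  Q = -53 − 4·121 − 50 − 3·39 = -704
  K = 124 + 5·50 + (-704) = -330
K: 100 − (-330) = 430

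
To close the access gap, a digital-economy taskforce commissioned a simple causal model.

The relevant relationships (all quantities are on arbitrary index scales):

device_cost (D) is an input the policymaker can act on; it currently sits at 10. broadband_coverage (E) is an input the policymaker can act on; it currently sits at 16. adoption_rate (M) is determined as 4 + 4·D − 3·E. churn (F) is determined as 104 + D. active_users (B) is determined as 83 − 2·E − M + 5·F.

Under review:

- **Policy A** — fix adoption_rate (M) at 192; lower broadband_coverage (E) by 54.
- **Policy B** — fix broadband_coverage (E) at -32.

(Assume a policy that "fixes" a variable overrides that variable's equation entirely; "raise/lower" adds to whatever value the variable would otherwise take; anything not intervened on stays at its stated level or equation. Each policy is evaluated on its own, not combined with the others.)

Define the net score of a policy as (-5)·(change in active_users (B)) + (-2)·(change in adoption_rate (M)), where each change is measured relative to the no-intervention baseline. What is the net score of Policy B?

-48

Baseline:
  D = 10
  E = 16
  M = 4 + 4·10 − 3·16 = -4
  F = 104 + 10 = 114
  B = 83 − 2·16 − (-4) + 5·114 = 625
Policy B (E := -32):
  D = 10
  E = -32
  M = 4 + 4·10 − 3·(-32) = 140
  F = 104 + 10 = 114
  B = 83 − 2·(-32) − 140 + 5·114 = 577
ΔB = 577 − 625 = -48; ΔM = 140 − (-4) = 144
Score = (-5)·(-48) + (-2)·144 = -48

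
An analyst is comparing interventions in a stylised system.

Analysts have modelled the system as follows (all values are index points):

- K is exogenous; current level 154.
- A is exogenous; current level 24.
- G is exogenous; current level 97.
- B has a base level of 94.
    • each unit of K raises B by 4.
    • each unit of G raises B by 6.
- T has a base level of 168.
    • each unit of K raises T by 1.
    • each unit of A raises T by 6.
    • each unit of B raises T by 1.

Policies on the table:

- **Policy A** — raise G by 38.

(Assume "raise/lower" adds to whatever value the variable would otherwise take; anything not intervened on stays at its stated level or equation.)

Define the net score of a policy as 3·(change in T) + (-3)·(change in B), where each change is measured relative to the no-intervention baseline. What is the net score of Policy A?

Baseline:
  K = 154
  A = 24
  G = 97
  B = 94 + 4·154 + 6·97 = 1292
  T = 168 + 154 + 6·24 + 1292 = 1758
Policy A (G + 38):
  K = 154
  A = 24
  G = 97 + 38 = 135
  B = 94 + 4·154 + 6·135 = 1520
  T = 168 + 154 + 6·24 + 1520 = 1986
ΔT = 1986 − 1758 = 228; ΔB = 1520 − 1292 = 228
Score = 3·228 + (-3)·228 = 0

0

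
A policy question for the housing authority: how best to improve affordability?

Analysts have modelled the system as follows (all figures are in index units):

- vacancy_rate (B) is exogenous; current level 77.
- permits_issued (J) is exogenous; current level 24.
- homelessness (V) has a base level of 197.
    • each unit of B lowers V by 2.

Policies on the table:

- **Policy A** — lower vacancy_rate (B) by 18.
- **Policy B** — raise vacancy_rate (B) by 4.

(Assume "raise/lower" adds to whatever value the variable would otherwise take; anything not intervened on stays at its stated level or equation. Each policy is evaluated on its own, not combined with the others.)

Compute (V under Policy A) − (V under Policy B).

44

Policy A (B − 18):
  B = 77 − 18 = 59
  V = 197 − 2·59 = 79
Policy B (B + 4):
  B = 77 + 4 = 81
  V = 197 − 2·81 = 35
V: 79 − 35 = 44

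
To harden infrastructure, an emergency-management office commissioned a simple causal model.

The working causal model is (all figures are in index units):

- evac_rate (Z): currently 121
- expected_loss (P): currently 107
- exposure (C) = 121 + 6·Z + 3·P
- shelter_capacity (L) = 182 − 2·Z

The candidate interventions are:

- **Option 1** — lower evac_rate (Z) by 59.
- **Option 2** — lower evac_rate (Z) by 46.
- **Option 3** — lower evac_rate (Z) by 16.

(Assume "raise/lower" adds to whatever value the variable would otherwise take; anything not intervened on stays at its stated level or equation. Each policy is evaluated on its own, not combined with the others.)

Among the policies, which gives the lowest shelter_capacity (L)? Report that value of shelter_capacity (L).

-28

Option 1 (Z − 59):
  Z = 121 − 59 = 62
  L = 182 − 2·62 = 58
Option 2 (Z − 46):
  Z = 121 − 46 = 75
  L = 182 − 2·75 = 32
Option 3 (Z − 16):
  Z = 121 − 16 = 105
  L = 182 − 2·105 = -28
Comparing — Option 1: L=58, Option 2: L=32, Option 3: L=-28. Lowest is -28 (Option 3).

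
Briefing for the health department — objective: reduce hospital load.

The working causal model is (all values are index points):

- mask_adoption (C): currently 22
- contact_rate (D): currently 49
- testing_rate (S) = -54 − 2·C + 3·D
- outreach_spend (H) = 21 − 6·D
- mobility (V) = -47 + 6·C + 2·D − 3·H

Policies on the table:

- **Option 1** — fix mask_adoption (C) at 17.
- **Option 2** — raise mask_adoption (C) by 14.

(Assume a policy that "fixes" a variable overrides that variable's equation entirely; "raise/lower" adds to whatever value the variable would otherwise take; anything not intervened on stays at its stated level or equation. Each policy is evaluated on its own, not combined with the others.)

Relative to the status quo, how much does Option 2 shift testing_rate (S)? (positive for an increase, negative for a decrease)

-28

Baseline:
  C = 22
  D = 49
  S = -54 − 2·22 + 3·49 = 49
Option 2 (C + 14):
  C = 22 + 14 = 36
  D = 49
  S = -54 − 2·36 + 3·49 = 21
Change in S: 21 − 49 = -28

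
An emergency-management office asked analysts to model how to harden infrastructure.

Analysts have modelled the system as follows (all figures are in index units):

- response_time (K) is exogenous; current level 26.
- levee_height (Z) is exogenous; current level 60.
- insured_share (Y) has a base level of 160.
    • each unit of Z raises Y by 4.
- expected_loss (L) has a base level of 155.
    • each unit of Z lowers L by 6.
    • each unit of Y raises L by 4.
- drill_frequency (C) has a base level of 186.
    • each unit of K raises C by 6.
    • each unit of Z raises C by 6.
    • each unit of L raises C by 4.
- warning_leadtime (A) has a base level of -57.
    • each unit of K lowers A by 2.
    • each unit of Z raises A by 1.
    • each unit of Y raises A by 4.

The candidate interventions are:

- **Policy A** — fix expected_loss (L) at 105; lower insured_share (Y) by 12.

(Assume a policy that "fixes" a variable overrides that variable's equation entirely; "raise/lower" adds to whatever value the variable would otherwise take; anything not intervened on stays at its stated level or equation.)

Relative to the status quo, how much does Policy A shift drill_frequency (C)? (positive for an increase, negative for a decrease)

-5160

Baseline:
  K = 26
  Z = 60
  Y = 160 + 4·60 = 400
  L = 155 − 6·60 + 4·400 = 1395
  C = 186 + 6·26 + 6·60 + 4·1395 = 6282
Policy A (L := 105, Y − 12):
  K = 26
  Z = 60
  Y = 160 + 4·60 (−12 from intervention) = 388
  L = 105
  C = 186 + 6·26 + 6·60 + 4·105 = 1122
Change in C: 1122 − 6282 = -5160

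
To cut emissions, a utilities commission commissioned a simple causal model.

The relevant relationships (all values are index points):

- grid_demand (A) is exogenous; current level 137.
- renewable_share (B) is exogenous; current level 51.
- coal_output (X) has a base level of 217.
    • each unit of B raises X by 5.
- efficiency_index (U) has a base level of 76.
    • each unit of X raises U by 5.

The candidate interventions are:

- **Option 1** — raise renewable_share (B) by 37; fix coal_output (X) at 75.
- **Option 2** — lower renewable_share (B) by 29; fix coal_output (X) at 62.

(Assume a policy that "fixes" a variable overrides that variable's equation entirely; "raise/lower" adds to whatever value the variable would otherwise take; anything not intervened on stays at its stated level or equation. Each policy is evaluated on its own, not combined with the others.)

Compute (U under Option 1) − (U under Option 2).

65

Option 1 (B + 37, X := 75):
  B = 51 + 37 = 88
  X = 75
  U = 76 + 5·75 = 451
Option 2 (B − 29, X := 62):
  B = 51 − 29 = 22
  X = 62
  U = 76 + 5·62 = 386
U: 451 − 386 = 65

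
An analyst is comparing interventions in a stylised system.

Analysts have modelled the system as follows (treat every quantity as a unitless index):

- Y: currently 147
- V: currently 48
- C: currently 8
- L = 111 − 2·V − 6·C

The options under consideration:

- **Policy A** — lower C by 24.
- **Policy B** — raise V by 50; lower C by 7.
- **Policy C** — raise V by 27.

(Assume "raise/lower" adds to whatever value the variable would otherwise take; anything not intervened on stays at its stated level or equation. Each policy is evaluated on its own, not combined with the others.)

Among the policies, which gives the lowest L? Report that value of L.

-91

Policy A (C − 24):
  V = 48
  C = 8 − 24 = -16
  L = 111 − 2·48 − 6·(-16) = 111
Policy B (V + 50, C − 7):
  V = 48 + 50 = 98
  C = 8 − 7 = 1
  L = 111 − 2·98 − 6·1 = -91
Policy C (V + 27):
  V = 48 + 27 = 75
  C = 8
  L = 111 − 2·75 − 6·8 = -87
Comparing — Policy A: L=111, Policy B: L=-91, Policy C: L=-87. Lowest is -91 (Policy B).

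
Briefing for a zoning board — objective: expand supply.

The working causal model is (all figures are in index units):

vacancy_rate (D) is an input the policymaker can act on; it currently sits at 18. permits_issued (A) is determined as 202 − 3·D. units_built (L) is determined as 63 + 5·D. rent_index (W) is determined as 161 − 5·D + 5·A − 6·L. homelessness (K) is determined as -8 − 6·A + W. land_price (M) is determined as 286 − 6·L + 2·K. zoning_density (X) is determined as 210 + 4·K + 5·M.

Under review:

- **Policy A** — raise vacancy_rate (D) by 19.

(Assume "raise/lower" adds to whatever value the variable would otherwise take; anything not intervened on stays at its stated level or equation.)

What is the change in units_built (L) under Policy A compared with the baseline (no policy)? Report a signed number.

95

Baseline:
  D = 18
  L = 63 + 5·18 = 153
Policy A (D + 19):
  D = 18 + 19 = 37
  L = 63 + 5·37 = 248
Change in L: 248 − 153 = 95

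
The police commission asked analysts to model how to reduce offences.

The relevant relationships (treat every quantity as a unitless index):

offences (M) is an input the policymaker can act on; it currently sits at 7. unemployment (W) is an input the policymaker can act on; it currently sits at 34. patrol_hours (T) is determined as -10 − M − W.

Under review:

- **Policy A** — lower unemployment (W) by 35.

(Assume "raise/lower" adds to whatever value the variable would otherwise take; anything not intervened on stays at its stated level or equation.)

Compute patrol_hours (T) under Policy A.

-16

Policy A (W − 35):
  M = 7
  W = 34 − 35 = -1
  T = -10 − 7 − (-1) = -16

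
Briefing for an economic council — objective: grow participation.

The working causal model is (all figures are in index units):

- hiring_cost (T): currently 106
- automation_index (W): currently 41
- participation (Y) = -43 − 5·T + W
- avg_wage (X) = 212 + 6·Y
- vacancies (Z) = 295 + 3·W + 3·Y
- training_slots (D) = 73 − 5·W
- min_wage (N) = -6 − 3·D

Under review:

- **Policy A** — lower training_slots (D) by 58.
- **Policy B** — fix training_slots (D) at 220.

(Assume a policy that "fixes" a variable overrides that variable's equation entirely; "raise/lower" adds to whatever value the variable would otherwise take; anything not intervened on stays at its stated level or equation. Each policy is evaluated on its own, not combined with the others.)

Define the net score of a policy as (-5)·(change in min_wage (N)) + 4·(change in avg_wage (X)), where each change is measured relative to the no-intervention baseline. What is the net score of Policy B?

Baseline:
  T = 106
  W = 41
  Y = -43 − 5·106 + 41 = -532
  X = 212 + 6·(-532) = -2980
  D = 73 − 5·41 = -132
  N = -6 − 3·(-132) = 390
Policy B (D := 220):
  T = 106
  W = 41
  Y = -43 − 5·106 + 41 = -532
  X = 212 + 6·(-532) = -2980
  D = 220
  N = -6 − 3·220 = -666
ΔN = -666 − 390 = -1056; ΔX = -2980 − (-2980) = 0
Score = (-5)·(-1056) + 4·0 = 5280

5280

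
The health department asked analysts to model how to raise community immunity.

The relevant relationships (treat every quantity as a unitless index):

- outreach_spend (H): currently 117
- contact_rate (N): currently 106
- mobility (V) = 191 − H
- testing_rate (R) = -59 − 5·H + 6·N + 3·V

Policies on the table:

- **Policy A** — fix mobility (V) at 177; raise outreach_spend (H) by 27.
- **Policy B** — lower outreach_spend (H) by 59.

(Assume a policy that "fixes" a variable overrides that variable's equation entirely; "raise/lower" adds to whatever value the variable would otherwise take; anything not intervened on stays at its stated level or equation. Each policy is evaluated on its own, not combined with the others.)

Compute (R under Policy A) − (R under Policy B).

Policy A (V := 177, H + 27):
  H = 117 + 27 = 144
  N = 106
  V = 177
  R = -59 − 5·144 + 6·106 + 3·177 = 388
Policy B (H − 59):
  H = 117 − 59 = 58
  N = 106
  V = 191 − 58 = 133
  R = -59 − 5·58 + 6·106 + 3·133 = 686
R: 388 − 686 = -298

-298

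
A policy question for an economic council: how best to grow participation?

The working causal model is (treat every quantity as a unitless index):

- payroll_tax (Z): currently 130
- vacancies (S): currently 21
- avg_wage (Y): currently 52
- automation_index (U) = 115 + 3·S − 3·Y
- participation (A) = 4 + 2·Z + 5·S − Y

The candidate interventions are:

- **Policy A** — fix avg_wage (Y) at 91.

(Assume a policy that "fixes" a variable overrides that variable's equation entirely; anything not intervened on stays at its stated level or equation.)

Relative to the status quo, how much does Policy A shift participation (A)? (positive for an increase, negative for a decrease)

-39

Baseline:
  Z = 130
  S = 21
  Y = 52
  A = 4 + 2·130 + 5·21 − 52 = 317
Policy A (Y := 91):
  Z = 130
  S = 21
  Y = 91
  A = 4 + 2·130 + 5·21 − 91 = 278
Change in A: 278 − 317 = -39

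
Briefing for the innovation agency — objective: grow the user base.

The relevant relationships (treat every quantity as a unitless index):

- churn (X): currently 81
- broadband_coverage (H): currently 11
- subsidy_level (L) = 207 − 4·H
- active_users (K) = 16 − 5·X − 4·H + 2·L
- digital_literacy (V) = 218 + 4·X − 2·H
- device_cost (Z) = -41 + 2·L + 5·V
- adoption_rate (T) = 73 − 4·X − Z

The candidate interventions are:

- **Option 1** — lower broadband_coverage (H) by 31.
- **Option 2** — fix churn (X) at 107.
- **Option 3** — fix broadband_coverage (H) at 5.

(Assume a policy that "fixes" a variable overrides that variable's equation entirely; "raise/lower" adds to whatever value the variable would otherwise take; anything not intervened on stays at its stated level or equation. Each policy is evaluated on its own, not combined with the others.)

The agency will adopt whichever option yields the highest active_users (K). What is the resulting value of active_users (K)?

265

Option 1 (H − 31):
  X = 81
  H = 11 − 31 = -20
  L = 207 − 4·(-20) = 287
  K = 16 − 5·81 − 4·(-20) + 2·287 = 265
Option 2 (X := 107):
  X = 107
  H = 11
  L = 207 − 4·11 = 163
  K = 16 − 5·107 − 4·11 + 2·163 = -237
Option 3 (H := 5):
  X = 81
  H = 5
  L = 207 − 4·5 = 187
  K = 16 − 5·81 − 4·5 + 2·187 = -35
Comparing — Option 1: K=265, Option 2: K=-237, Option 3: K=-35. Highest is 265 (Option 1).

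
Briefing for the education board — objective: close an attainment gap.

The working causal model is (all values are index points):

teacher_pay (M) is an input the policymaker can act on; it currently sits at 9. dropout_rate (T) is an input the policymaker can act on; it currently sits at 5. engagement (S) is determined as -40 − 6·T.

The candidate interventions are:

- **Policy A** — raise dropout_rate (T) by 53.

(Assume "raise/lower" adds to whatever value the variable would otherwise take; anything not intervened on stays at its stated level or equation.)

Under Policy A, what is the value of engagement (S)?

-388

Policy A (T + 53):
  T = 5 + 53 = 58
  S = -40 − 6·58 = -388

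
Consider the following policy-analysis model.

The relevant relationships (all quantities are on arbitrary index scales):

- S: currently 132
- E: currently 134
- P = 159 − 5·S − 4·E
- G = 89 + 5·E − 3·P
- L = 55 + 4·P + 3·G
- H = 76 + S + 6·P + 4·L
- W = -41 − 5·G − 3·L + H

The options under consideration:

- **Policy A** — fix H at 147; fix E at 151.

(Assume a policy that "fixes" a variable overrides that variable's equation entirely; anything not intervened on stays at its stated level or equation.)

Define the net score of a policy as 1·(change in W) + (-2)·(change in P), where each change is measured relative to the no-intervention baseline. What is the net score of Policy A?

Baseline:
  S = 132
  E = 134
  P = 159 − 5·132 − 4·134 = -1037
  G = 89 + 5·134 − 3·(-1037) = 3870
  L = 55 + 4·(-1037) + 3·3870 = 7517
  H = 76 + 132 + 6·(-1037) + 4·7517 = 24054
  W = -41 − 5·3870 − 3·7517 + 24054 = -17888
Policy A (H := 147, E := 151):
  S = 132
  E = 151
  P = 159 − 5·132 − 4·151 = -1105
  G = 89 + 5·151 − 3·(-1105) = 4159
  L = 55 + 4·(-1105) + 3·4159 = 8112
  H = 147
  W = -41 − 5·4159 − 3·8112 + 147 = -45025
ΔW = -45025 − (-17888) = -27137; ΔP = -1105 − (-1037) = -68
Score = 1·(-27137) + (-2)·(-68) = -27001

-27001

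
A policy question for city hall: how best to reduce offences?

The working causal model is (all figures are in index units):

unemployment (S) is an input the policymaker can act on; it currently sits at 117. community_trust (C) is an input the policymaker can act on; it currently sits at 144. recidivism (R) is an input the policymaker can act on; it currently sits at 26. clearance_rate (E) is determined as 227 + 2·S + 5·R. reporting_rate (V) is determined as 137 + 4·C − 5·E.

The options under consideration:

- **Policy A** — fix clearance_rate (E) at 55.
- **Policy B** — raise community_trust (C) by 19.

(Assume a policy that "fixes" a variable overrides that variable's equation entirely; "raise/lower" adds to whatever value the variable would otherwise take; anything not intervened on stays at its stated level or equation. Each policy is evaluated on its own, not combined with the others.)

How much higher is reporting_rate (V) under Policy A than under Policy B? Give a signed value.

2604

Policy A (E := 55):
  S = 117
  C = 144
  R = 26
  E = 55
  V = 137 + 4·144 − 5·55 = 438
Policy B (C + 19):
  S = 117
  C = 144 + 19 = 163
  R = 26
  E = 227 + 2·117 + 5·26 = 591
  V = 137 + 4·163 − 5·591 = -2166
V: 438 − (-2166) = 2604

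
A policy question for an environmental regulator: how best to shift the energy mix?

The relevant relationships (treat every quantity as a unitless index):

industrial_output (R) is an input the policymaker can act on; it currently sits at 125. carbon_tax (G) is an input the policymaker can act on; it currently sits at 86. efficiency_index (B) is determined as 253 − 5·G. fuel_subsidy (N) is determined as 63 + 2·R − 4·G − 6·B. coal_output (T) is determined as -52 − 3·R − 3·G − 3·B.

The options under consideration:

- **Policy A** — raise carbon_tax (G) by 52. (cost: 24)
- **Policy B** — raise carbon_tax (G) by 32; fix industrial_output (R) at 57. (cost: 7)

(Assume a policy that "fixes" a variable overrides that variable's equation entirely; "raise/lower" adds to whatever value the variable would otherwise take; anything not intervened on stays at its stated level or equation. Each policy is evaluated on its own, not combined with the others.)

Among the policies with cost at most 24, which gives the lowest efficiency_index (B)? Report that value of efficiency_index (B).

Policy A (G + 52):
  G = 86 + 52 = 138
  B = 253 − 5·138 = -437
Policy B (G + 32, R := 57):
  G = 86 + 32 = 118
  B = 253 − 5·118 = -337
Comparing — Policy A: B=-437, Policy B: B=-337. Lowest is -437 (Policy A).

-437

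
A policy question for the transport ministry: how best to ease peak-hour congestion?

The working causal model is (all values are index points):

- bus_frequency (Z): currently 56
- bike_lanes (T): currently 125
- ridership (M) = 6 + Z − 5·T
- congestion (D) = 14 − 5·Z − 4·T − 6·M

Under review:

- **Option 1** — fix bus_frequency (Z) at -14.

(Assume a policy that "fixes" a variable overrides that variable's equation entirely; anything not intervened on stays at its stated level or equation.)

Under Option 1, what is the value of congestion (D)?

3382

Option 1 (Z := -14):
  Z = -14
  T = 125
  M = 6 + (-14) − 5·125 = -633
  D = 14 − 5·(-14) − 4·125 − 6·(-633) = 3382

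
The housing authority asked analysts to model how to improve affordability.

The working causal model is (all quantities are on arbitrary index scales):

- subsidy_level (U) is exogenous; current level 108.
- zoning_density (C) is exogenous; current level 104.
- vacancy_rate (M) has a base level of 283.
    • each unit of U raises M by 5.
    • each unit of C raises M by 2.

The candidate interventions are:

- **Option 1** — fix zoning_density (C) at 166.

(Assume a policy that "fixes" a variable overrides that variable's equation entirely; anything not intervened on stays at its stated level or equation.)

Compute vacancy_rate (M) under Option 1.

Option 1 (C := 166):
  U = 108
  C = 166
  M = 283 + 5·108 + 2·166 = 1155

1155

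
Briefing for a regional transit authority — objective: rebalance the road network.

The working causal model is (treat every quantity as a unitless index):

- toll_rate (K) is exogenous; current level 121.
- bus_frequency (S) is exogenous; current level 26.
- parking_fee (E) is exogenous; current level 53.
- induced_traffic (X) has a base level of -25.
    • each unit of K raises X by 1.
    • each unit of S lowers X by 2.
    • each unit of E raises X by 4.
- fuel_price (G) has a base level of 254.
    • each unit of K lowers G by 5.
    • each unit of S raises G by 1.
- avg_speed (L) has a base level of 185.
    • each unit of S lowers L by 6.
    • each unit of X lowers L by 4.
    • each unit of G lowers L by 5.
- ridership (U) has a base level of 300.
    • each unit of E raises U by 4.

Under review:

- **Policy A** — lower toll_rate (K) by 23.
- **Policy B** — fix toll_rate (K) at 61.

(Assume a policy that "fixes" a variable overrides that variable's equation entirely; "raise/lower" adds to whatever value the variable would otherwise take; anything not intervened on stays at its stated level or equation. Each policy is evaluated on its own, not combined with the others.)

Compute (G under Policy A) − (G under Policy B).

-185

Policy A (K − 23):
  K = 121 − 23 = 98
  S = 26
  G = 254 − 5·98 + 26 = -210
Policy B (K := 61):
  K = 61
  S = 26
  G = 254 − 5·61 + 26 = -25
G: -210 − (-25) = -185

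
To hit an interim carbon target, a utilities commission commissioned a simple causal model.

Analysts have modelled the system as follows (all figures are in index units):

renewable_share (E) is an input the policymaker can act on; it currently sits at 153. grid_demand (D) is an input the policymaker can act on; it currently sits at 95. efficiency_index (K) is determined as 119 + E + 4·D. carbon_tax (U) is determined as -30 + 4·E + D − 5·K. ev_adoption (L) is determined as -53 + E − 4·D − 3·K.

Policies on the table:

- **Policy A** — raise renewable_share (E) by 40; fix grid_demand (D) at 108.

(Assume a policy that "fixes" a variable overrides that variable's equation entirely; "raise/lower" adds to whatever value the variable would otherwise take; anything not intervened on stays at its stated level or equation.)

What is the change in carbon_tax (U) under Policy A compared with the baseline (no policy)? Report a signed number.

-287

Baseline:
  E = 153
  D = 95
  K = 119 + 153 + 4·95 = 652
  U = -30 + 4·153 + 95 − 5·652 = -2583
Policy A (E + 40, D := 108):
  E = 153 + 40 = 193
  D = 108
  K = 119 + 193 + 4·108 = 744
  U = -30 + 4·193 + 108 − 5·744 = -2870
Change in U: -2870 − (-2583) = -287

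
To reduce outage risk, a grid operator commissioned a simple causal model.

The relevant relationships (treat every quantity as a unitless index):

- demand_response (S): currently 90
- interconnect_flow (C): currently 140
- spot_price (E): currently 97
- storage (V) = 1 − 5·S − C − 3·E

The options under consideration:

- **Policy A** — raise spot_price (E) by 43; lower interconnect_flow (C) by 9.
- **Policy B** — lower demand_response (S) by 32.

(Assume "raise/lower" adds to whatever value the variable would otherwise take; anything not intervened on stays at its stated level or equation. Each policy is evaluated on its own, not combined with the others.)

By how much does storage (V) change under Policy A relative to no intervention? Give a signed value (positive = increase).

-120

Baseline:
  S = 90
  C = 140
  E = 97
  V = 1 − 5·90 − 140 − 3·97 = -880
Policy A (E + 43, C − 9):
  S = 90
  C = 140 − 9 = 131
  E = 97 + 43 = 140
  V = 1 − 5·90 − 131 − 3·140 = -1000
Change in V: -1000 − (-880) = -120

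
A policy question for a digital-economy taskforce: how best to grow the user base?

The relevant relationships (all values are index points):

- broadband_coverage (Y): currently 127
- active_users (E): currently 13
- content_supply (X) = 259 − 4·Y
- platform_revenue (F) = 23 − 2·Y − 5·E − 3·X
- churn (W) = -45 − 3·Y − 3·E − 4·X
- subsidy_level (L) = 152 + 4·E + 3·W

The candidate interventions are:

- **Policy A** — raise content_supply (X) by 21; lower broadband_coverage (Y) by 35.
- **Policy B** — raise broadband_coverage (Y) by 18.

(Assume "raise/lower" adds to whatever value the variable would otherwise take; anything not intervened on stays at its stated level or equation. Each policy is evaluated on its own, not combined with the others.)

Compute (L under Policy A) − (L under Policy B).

-2319

Policy A (X + 21, Y − 35):
  Y = 127 − 35 = 92
  E = 13
  X = 259 − 4·92 (+21 from intervention) = -88
  W = -45 − 3·92 − 3·13 − 4·(-88) = -8
  L = 152 + 4·13 + 3·(-8) = 180
Policy B (Y + 18):
  Y = 127 + 18 = 145
  E = 13
  X = 259 − 4·145 = -321
  W = -45 − 3·145 − 3·13 − 4·(-321) = 765
  L = 152 + 4·13 + 3·765 = 2499
L: 180 − 2499 = -2319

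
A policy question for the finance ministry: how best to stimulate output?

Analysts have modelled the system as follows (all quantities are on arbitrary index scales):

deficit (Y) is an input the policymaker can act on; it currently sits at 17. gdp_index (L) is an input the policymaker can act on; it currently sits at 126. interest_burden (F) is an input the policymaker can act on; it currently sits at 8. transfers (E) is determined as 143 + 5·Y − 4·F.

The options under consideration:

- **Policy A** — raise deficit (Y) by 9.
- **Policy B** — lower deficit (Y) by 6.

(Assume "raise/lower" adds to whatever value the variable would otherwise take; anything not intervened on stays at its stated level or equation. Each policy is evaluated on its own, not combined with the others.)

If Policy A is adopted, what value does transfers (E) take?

Policy A (Y + 9):
  Y = 17 + 9 = 26
  F = 8
  E = 143 + 5·26 − 4·8 = 241

241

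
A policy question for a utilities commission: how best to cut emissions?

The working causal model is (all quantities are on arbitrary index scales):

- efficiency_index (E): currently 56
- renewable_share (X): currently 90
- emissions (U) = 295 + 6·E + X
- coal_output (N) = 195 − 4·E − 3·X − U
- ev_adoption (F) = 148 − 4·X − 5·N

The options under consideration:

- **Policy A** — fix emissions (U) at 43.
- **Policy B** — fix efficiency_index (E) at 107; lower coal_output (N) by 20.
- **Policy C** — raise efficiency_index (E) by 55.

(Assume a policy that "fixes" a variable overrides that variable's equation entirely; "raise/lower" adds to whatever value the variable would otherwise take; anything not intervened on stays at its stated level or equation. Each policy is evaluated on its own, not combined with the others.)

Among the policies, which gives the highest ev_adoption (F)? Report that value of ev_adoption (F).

7638

Policy A (U := 43):
  E = 56
  X = 90
  U = 43
  N = 195 − 4·56 − 3·90 − 43 = -342
  F = 148 − 4·90 − 5·(-342) = 1498
Policy B (E := 107, N − 20):
  E = 107
  X = 90
  U = 295 + 6·107 + 90 = 1027
  N = 195 − 4·107 − 3·90 − 1027 (−20 from intervention) = -1550
  F = 148 − 4·90 − 5·(-1550) = 7538
Policy C (E + 55):
  E = 56 + 55 = 111
  X = 90
  U = 295 + 6·111 + 90 = 1051
  N = 195 − 4·111 − 3·90 − 1051 = -1570
  F = 148 − 4·90 − 5·(-1570) = 7638
Comparing — Policy A: F=1498, Policy B: F=7538, Policy C: F=7638. Highest is 7638 (Policy C).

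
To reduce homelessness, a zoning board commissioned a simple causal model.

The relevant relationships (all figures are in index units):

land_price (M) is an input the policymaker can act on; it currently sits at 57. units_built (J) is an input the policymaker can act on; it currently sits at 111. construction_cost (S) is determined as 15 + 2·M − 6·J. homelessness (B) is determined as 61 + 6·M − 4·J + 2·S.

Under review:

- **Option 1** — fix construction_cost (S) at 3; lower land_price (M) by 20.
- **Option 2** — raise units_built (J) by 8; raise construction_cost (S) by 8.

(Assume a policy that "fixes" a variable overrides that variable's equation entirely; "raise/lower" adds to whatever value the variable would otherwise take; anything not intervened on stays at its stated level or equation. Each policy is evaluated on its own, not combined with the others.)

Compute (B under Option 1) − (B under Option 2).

Option 1 (S := 3, M − 20):
  M = 57 − 20 = 37
  J = 111
  S = 3
  B = 61 + 6·37 − 4·111 + 2·3 = -155
Option 2 (J + 8, S + 8):
  M = 57
  J = 111 + 8 = 119
  S = 15 + 2·57 − 6·119 (+8 from intervention) = -577
  B = 61 + 6·57 − 4·119 + 2·(-577) = -1227
B: -155 − (-1227) = 1072

1072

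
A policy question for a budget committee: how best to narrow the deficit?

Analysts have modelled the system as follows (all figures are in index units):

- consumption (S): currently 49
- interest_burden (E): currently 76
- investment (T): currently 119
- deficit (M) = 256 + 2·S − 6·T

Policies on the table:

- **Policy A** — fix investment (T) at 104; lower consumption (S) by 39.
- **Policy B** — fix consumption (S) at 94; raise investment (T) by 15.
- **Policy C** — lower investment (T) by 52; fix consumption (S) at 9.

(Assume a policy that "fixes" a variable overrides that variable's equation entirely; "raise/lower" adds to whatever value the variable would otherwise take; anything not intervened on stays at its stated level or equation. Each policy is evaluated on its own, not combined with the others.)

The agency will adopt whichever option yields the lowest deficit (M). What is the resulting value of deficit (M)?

-360

Policy A (T := 104, S − 39):
  S = 49 − 39 = 10
  T = 104
  M = 256 + 2·10 − 6·104 = -348
Policy B (S := 94, T + 15):
  S = 94
  T = 119 + 15 = 134
  M = 256 + 2·94 − 6·134 = -360
Policy C (T − 52, S := 9):
  S = 9
  T = 119 − 52 = 67
  M = 256 + 2·9 − 6·67 = -128
Comparing — Policy A: M=-348, Policy B: M=-360, Policy C: M=-128. Lowest is -360 (Policy B).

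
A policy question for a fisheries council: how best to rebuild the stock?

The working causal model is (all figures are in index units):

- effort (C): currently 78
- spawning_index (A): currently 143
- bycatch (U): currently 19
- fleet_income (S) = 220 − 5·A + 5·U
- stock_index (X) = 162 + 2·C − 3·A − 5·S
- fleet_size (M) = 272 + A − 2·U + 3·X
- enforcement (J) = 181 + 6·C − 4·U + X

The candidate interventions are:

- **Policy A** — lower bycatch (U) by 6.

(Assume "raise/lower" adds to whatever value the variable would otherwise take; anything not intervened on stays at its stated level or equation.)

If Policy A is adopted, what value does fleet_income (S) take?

-430

Policy A (U − 6):
  A = 143
  U = 19 − 6 = 13
  S = 220 − 5·143 + 5·13 = -430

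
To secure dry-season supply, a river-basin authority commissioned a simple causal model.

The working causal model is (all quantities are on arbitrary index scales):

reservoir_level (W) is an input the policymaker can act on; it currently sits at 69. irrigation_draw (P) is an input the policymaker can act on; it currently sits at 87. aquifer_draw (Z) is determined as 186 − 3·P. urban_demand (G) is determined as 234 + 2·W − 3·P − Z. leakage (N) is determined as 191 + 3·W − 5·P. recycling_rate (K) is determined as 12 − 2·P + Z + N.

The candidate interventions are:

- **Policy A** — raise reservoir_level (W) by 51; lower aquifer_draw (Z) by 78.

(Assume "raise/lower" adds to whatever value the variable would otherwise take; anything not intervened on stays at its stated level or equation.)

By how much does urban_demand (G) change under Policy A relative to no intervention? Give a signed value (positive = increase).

180

Baseline:
  W = 69
  P = 87
  Z = 186 − 3·87 = -75
  G = 234 + 2·69 − 3·87 − (-75) = 186
Policy A (W + 51, Z − 78):
  W = 69 + 51 = 120
  P = 87
  Z = 186 − 3·87 (−78 from intervention) = -153
  G = 234 + 2·120 − 3·87 − (-153) = 366
Change in G: 366 − 186 = 180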